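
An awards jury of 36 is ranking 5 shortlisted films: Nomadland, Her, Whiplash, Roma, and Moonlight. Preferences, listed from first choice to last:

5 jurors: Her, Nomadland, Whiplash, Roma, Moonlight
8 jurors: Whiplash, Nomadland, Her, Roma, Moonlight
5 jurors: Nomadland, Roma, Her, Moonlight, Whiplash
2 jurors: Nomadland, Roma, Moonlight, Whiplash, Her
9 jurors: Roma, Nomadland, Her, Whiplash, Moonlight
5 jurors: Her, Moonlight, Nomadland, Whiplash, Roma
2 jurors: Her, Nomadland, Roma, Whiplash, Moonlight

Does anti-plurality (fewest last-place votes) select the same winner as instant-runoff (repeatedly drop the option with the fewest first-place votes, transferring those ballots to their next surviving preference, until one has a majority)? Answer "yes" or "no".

no

Anti-plurality — last-place votes: Nomadland 0, Her 2, Whiplash 5, Roma 5, Moonlight 24. Winner: Nomadland.
Instant-runoff — R1 Nomadland 7, Her 12, Whiplash 8, Roma 9, Moonlight 0 (Moonlight out); R2 Nomadland 7, Her 12, Whiplash 8, Roma 9 (Nomadland out); R3 Her 12, Whiplash 8, Roma 16 (Whiplash out); R4 Her 20, Roma 16 (Her winner). Winner: Her.
The two methods disagree.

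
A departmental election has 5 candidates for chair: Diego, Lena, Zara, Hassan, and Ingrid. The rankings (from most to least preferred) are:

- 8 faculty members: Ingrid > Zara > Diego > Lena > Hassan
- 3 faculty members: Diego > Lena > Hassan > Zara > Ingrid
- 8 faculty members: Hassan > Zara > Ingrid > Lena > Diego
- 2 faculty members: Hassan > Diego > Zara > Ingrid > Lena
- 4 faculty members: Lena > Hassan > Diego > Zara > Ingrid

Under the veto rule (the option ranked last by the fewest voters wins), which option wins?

Last-place votes: Diego 8, Lena 2, Zara 0, Hassan 8, Ingrid 7.
Zara is ranked last by the fewest voters, so Zara wins.

Zara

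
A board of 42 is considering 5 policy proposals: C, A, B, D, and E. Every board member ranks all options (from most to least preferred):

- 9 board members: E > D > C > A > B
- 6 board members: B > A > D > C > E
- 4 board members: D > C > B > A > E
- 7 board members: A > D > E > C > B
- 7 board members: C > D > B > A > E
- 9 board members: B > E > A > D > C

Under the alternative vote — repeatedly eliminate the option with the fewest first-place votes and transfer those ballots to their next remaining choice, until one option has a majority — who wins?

B

Round 1: C 7, A 7, B 15, D 4, E 9. Eliminate D.
Round 2: C 11, A 7, B 15, E 9. Eliminate A.
Round 3: C 11, B 15, E 16. Eliminate C.
Round 4: B 26, E 16. B has a majority.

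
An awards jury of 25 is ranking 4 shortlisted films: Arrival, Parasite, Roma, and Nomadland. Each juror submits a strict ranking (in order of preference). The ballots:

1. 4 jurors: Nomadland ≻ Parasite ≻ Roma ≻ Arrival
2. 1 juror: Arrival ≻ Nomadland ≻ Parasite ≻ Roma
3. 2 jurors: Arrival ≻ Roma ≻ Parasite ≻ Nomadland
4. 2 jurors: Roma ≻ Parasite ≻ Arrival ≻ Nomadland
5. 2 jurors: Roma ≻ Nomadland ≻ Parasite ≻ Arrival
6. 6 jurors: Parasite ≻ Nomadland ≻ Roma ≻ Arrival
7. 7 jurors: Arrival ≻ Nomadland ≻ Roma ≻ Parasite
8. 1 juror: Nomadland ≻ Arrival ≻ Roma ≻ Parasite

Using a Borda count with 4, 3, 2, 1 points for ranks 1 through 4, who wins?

Arrival: 4·1 + 1·4 + 2·4 + 2·2 + 2·1 + 6·1 + 7·4 + 1·3 = 59
Parasite: 4·3 + 1·2 + 2·2 + 2·3 + 2·2 + 6·4 + 7·1 + 1·1 = 60
Roma: 4·2 + 1·1 + 2·3 + 2·4 + 2·4 + 6·2 + 7·2 + 1·2 = 59
Nomadland: 4·4 + 1·3 + 2·1 + 2·1 + 2·3 + 6·3 + 7·3 + 1·4 = 72
Nomadland has the highest Borda score (72).

Nomadland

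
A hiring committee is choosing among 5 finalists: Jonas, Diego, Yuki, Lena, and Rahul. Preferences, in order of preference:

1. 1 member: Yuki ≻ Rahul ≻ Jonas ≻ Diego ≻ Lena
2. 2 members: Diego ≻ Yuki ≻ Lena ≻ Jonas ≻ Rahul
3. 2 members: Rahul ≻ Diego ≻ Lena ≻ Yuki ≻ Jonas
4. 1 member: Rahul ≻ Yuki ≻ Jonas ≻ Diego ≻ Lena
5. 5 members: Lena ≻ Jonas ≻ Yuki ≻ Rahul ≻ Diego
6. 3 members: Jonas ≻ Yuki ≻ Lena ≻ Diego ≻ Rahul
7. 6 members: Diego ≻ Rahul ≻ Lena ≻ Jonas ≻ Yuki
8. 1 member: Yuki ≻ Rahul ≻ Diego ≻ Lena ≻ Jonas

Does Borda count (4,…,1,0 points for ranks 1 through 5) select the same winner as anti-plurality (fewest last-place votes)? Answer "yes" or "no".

yes

Borda — scores: Jonas 39, Diego 45, Yuki 38, Lena 47, Rahul 41. Winner: Lena.
Anti-plurality — last-place votes: Jonas 3, Diego 5, Yuki 6, Lena 2, Rahul 5. Winner: Lena.
The two methods agree.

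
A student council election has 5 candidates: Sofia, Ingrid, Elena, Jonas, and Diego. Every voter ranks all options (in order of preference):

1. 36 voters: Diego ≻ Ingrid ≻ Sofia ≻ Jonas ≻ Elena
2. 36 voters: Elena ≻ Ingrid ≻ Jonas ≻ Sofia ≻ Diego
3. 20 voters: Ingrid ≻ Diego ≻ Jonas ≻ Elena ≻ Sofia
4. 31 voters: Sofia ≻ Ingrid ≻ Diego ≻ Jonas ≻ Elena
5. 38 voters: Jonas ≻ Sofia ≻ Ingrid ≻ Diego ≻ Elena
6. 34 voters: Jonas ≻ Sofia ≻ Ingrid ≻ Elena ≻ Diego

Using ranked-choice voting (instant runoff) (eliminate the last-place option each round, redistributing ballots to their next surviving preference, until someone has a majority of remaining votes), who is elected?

Round 1: Sofia 31, Ingrid 20, Elena 36, Jonas 72, Diego 36. Eliminate Ingrid.
Round 2: Sofia 31, Elena 36, Jonas 72, Diego 56. Eliminate Sofia.
Round 3: Elena 36, Jonas 72, Diego 87. Eliminate Elena.
Round 4: Jonas 108, Diego 87. Jonas has a majority.

Jonas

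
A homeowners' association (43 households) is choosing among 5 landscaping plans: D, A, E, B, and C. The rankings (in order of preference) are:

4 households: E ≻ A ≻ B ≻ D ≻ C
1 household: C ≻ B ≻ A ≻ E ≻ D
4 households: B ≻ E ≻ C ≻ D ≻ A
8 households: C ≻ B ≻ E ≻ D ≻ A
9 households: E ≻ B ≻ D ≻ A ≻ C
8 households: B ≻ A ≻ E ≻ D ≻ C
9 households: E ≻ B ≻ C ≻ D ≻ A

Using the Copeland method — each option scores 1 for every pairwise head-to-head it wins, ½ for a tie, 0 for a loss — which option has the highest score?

E

D: beats A; loses to E, B, and C → score 1.
A: loses to D, E, B, and C → score 0.
E: beats D, A, B, and C → score 4.
B: beats D, A, and C; loses to E → score 3.
C: beats D and A; loses to E and B → score 2.
E has the best pairwise record.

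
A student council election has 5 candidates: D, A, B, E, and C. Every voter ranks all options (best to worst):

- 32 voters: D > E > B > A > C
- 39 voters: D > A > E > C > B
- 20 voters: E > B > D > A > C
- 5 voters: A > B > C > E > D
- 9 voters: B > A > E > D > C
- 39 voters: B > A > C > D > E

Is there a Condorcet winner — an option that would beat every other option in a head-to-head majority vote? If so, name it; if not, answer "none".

Checking pairwise contests:
B beats D 73–71.
D beats A 91–53.
E beats B 91–53.
D beats E 110–34.
D beats C 100–44.
Every option loses at least one head-to-head, so there is no Condorcet winner.

none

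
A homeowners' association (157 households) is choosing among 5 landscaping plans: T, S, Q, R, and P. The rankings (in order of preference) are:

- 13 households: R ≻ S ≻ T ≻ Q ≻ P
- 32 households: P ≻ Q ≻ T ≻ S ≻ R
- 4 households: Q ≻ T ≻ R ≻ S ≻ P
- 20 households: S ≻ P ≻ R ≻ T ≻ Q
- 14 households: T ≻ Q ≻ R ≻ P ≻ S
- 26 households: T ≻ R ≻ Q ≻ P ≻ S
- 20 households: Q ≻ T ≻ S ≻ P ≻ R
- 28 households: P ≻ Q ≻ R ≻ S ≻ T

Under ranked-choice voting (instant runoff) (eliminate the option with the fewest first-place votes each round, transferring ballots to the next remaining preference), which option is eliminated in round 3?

S

Round 1: T 40, S 20, Q 24, R 13, P 60. Eliminate R.
Round 2: T 40, S 33, Q 24, P 60. Eliminate Q.
Round 3: T 64, S 33, P 60. Eliminate S.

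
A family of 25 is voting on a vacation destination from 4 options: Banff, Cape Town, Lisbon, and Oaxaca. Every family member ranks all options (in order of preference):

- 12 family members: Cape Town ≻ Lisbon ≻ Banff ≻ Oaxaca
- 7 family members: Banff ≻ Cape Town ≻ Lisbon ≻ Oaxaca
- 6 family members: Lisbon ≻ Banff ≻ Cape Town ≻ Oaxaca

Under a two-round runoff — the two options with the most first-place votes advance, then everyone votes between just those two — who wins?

Banff

Round 1 first-place votes: Banff 7, Cape Town 12, Lisbon 6, Oaxaca 0.
Cape Town and Banff advance.
Runoff: Cape Town is preferred to Banff by 12 voters; Banff by 13.
Banff wins the runoff.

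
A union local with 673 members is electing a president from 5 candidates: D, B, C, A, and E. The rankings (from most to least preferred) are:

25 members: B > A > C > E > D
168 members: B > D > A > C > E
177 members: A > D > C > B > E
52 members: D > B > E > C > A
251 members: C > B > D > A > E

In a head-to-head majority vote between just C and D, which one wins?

D

Voters preferring C to D: 276; preferring D to C: 397.
D wins the head-to-head.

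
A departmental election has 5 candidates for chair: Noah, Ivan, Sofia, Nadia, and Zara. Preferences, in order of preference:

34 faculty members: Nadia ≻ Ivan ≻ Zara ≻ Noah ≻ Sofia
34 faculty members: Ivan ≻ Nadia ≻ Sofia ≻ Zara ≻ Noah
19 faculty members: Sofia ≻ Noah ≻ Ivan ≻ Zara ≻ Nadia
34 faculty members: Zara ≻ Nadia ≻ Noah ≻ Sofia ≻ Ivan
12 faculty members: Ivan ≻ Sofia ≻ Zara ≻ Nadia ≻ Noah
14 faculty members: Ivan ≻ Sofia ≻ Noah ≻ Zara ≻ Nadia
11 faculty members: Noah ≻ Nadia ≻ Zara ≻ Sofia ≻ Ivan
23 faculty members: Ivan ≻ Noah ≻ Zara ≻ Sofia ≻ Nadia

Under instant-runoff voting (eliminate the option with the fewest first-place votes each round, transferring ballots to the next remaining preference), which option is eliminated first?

Noah

Round 1: Noah 11, Ivan 83, Sofia 19, Nadia 34, Zara 34. Eliminate Noah.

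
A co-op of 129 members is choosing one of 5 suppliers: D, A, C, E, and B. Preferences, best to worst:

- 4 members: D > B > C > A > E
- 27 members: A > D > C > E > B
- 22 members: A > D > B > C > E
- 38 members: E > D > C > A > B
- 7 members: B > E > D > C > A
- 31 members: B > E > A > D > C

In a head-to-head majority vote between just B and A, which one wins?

Voters preferring B to A: 42; preferring A to B: 87.
A wins the head-to-head.

A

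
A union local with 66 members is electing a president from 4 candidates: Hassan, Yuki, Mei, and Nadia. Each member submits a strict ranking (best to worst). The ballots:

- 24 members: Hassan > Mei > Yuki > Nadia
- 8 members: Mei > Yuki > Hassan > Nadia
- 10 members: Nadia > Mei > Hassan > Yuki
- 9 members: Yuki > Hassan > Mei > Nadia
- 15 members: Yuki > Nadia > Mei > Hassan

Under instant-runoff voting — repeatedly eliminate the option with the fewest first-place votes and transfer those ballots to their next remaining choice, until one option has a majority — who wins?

Hassan

Round 1: Hassan 24, Yuki 24, Mei 8, Nadia 10. Eliminate Mei.
Round 2: Hassan 24, Yuki 32, Nadia 10. Eliminate Nadia.
Round 3: Hassan 34, Yuki 32. Hassan has a majority.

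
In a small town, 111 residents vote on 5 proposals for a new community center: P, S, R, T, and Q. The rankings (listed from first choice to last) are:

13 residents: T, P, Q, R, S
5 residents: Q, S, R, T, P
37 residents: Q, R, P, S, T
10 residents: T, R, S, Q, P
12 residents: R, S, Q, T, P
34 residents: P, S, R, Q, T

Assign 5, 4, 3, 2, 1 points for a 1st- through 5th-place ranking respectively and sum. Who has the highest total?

R

P: 13·4 + 5·1 + 37·3 + 10·1 + 12·1 + 34·5 = 360
S: 13·1 + 5·4 + 37·2 + 10·3 + 12·4 + 34·4 = 321
R: 13·2 + 5·3 + 37·4 + 10·4 + 12·5 + 34·3 = 391
T: 13·5 + 5·2 + 37·1 + 10·5 + 12·2 + 34·1 = 220
Q: 13·3 + 5·5 + 37·5 + 10·2 + 12·3 + 34·2 = 373
R has the highest Borda score (391).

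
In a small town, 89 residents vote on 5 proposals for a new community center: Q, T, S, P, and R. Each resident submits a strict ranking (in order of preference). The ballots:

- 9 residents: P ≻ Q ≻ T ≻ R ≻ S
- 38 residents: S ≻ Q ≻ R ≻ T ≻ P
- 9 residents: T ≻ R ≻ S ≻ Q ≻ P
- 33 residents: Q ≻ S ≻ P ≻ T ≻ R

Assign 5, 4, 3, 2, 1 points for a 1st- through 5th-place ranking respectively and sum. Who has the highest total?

Q: 9·4 + 38·4 + 9·2 + 33·5 = 371
T: 9·3 + 38·2 + 9·5 + 33·2 = 214
S: 9·1 + 38·5 + 9·3 + 33·4 = 358
P: 9·5 + 38·1 + 9·1 + 33·3 = 191
R: 9·2 + 38·3 + 9·4 + 33·1 = 201
Q has the highest Borda score (371).

Q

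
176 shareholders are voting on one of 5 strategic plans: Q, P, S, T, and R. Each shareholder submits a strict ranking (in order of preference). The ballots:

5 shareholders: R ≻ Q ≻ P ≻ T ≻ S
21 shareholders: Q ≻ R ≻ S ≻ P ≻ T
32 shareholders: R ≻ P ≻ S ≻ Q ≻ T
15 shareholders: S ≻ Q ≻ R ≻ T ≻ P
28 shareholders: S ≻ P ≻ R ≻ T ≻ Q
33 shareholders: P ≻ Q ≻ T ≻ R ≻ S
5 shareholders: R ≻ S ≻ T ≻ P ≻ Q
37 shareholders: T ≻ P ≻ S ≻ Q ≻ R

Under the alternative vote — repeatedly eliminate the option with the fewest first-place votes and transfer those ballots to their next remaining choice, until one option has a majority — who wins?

Round 1: Q 21, P 33, S 43, T 37, R 42. Eliminate Q.
Round 2: P 33, S 43, T 37, R 63. Eliminate P.
Round 3: S 43, T 70, R 63. Eliminate S.
Round 4: T 70, R 106. R has a majority.

R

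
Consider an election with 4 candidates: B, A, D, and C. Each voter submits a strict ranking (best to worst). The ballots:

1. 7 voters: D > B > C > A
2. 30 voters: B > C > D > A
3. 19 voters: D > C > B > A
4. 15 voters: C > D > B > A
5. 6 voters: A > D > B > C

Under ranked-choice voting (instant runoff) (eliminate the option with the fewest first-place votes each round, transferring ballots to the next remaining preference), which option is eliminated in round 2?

Round 1: B 30, A 6, D 26, C 15. Eliminate A.
Round 2: B 30, D 32, C 15. Eliminate C.

C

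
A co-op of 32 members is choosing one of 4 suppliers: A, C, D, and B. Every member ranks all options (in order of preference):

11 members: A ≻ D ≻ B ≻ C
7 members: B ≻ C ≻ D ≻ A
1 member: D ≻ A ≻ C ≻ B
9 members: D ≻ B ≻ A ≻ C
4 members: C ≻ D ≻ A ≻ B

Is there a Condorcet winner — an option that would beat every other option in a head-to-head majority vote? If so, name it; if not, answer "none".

D vs A: 21–11 for D.
D vs C: 21–11 for D.
D vs B: 25–7 for D.
D beats every other option head-to-head.

D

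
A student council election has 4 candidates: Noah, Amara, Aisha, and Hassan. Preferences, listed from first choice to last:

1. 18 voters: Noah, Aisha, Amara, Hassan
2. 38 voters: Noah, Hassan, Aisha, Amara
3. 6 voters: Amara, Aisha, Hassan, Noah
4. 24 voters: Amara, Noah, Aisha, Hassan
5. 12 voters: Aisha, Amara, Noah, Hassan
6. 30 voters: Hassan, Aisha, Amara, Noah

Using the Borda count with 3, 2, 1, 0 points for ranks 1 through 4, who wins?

Noah

Noah: 18·3 + 38·3 + 6·0 + 24·2 + 12·1 + 30·0 = 228
Amara: 18·1 + 38·0 + 6·3 + 24·3 + 12·2 + 30·1 = 162
Aisha: 18·2 + 38·1 + 6·2 + 24·1 + 12·3 + 30·2 = 206
Hassan: 18·0 + 38·2 + 6·1 + 24·0 + 12·0 + 30·3 = 172
Noah has the highest Borda score (228).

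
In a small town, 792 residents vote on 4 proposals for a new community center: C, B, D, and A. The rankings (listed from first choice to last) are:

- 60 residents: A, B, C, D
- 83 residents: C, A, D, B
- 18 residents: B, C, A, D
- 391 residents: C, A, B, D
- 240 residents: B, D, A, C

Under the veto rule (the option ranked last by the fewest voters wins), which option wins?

Last-place votes: C 240, B 83, D 469, A 0.
A is ranked last by the fewest voters, so A wins.

A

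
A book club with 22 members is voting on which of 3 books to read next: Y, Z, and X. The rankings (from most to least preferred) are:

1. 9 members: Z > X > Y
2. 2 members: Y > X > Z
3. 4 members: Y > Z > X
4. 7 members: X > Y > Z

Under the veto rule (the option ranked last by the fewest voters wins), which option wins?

Last-place votes: Y 9, Z 9, X 4.
X is ranked last by the fewest voters, so X wins.

X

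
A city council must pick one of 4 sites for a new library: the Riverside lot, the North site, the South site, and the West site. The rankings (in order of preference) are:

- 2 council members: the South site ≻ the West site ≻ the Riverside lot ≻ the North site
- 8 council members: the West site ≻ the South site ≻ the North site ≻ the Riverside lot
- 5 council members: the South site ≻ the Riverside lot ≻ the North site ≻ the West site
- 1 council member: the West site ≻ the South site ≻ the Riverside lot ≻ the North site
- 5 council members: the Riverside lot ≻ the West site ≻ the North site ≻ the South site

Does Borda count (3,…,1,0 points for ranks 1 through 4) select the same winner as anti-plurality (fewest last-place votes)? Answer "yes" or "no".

no

Borda — scores: the Riverside lot 28, the North site 18, the South site 39, the West site 41. Winner: the West site.
Anti-plurality — last-place votes: the Riverside lot 8, the North site 3, the South site 5, the West site 5. Winner: the North site.
The two methods disagree.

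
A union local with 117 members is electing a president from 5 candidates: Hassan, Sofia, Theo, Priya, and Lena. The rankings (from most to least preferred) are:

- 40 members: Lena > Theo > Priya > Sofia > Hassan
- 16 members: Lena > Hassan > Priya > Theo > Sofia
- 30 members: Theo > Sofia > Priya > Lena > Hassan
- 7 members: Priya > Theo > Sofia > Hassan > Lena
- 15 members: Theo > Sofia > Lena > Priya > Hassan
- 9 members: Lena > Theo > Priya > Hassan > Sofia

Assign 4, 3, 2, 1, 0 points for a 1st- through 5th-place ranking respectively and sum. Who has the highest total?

Theo

Hassan: 40·0 + 16·3 + 30·0 + 7·1 + 15·0 + 9·1 = 64
Sofia: 40·1 + 16·0 + 30·3 + 7·2 + 15·3 + 9·0 = 189
Theo: 40·3 + 16·1 + 30·4 + 7·3 + 15·4 + 9·3 = 364
Priya: 40·2 + 16·2 + 30·2 + 7·4 + 15·1 + 9·2 = 233
Lena: 40·4 + 16·4 + 30·1 + 7·0 + 15·2 + 9·4 = 320
Theo has the highest Borda score (364).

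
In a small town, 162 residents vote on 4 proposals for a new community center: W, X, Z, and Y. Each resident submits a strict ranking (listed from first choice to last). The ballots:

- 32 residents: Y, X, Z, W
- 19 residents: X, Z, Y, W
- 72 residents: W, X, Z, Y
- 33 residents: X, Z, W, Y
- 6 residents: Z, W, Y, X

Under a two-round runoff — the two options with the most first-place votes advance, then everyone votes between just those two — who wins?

X

Round 1 first-place votes: W 72, X 52, Z 6, Y 32.
W and X advance.
Runoff: W is preferred to X by 78 voters; X by 84.
X wins the runoff.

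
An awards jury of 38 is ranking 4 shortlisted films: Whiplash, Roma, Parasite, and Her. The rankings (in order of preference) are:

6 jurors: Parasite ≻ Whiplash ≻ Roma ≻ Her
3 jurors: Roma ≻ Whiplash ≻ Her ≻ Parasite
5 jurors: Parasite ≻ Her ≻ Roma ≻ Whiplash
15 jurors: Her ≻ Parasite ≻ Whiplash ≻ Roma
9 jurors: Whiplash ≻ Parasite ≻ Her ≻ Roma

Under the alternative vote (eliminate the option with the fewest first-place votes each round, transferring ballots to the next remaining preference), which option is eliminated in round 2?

Round 1: Whiplash 9, Roma 3, Parasite 11, Her 15. Eliminate Roma.
Round 2: Whiplash 12, Parasite 11, Her 15. Eliminate Parasite.

Parasite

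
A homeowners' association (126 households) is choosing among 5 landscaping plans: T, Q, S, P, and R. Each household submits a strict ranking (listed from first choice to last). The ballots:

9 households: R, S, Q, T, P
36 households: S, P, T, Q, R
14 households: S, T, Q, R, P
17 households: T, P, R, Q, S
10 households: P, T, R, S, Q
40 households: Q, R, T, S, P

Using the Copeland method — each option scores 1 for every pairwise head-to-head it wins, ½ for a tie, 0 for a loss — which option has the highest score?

T

T: beats Q, S, P, and R → score 4.
Q: beats R; ties P; loses to T and S → score 1.5.
S: beats Q and P; loses to T and R → score 2.
P: ties Q and R; loses to T and S → score 1.
R: beats S; ties P; loses to T and Q → score 1.5.
T has the best pairwise record.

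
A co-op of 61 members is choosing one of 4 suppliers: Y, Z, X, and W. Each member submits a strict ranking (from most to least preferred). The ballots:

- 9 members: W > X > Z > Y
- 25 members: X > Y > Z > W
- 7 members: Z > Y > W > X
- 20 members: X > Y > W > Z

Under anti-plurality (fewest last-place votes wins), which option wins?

Last-place votes: Y 9, Z 20, X 7, W 25.
X is ranked last by the fewest voters, so X wins.

X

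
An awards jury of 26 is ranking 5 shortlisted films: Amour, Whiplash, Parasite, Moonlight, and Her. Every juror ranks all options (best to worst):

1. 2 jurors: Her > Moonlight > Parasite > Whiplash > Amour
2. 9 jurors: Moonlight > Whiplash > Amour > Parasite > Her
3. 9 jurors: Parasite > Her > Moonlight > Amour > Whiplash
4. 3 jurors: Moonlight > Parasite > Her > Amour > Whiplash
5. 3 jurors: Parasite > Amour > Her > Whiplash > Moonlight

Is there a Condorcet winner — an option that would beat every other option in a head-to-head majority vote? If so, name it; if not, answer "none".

none

Checking pairwise contests:
Parasite beats Amour 17–9.
Amour beats Whiplash 15–11.
Moonlight beats Parasite 14–12.
Her beats Moonlight 14–12.
Parasite beats Her 24–2.
Every option loses at least one head-to-head, so there is no Condorcet winner.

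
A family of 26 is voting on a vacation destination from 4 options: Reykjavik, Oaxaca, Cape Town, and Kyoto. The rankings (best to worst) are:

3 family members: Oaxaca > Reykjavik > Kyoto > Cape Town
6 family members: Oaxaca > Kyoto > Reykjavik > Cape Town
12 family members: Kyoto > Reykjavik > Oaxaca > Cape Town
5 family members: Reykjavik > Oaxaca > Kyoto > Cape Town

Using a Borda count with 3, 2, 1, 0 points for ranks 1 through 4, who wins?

Kyoto

Reykjavik: 3·2 + 6·1 + 12·2 + 5·3 = 51
Oaxaca: 3·3 + 6·3 + 12·1 + 5·2 = 49
Cape Town: 3·0 + 6·0 + 12·0 + 5·0 = 0
Kyoto: 3·1 + 6·2 + 12·3 + 5·1 = 56
Kyoto has the highest Borda score (56).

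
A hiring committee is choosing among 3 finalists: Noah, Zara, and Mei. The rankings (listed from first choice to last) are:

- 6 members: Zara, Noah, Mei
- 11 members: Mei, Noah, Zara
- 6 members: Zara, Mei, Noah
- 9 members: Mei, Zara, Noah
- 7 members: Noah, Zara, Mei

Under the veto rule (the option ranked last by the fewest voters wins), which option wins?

Zara

Last-place votes: Noah 15, Zara 11, Mei 13.
Zara is ranked last by the fewest voters, so Zara wins.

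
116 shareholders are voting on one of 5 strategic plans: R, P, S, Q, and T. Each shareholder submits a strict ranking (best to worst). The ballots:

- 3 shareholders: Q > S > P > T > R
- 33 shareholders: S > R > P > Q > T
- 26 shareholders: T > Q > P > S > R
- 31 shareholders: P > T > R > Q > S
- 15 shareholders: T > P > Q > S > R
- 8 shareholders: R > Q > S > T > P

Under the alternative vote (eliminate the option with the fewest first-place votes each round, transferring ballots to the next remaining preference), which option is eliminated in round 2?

Round 1: R 8, P 31, S 33, Q 3, T 41. Eliminate Q.
Round 2: R 8, P 31, S 36, T 41. Eliminate R.

R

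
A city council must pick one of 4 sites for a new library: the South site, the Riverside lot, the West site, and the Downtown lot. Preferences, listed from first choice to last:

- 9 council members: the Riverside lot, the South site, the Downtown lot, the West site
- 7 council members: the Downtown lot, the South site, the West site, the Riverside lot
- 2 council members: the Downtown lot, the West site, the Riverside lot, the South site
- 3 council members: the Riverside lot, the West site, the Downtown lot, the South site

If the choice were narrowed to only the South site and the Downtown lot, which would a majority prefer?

Voters preferring the South site to the Downtown lot: 9; preferring the Downtown lot to the South site: 12.
the Downtown lot wins the head-to-head.

the Downtown lot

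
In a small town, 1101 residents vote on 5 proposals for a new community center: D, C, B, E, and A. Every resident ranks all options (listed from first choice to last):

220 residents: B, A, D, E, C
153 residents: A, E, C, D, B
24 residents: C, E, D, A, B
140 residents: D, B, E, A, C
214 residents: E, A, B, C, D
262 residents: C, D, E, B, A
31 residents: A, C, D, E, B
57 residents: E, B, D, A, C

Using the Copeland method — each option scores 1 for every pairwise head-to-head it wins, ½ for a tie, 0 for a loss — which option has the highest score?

E

D: beats B and E; loses to C and A → score 2.
C: beats D; loses to B, E, and A → score 1.
B: beats C and A; loses to D and E → score 2.
E: beats C, B, and A; loses to D → score 3.
A: beats D and C; loses to B and E → score 2.
E has the best pairwise record.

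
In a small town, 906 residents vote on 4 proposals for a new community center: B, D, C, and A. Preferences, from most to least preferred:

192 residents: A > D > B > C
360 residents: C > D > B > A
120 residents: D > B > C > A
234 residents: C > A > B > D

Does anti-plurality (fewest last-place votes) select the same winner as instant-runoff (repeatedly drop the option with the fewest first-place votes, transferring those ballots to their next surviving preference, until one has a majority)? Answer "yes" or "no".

no

Anti-plurality — last-place votes: B 0, D 234, C 192, A 480. Winner: B.
Instant-runoff — R1 B 0, D 120, C 594, A 192 (C winner). Winner: C.
The two methods disagree.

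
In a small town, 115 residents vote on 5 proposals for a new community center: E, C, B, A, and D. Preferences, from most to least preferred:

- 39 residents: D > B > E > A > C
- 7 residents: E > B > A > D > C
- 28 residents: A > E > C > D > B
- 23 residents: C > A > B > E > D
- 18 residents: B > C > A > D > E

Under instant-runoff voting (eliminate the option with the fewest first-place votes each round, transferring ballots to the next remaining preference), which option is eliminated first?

Round 1: E 7, C 23, B 18, A 28, D 39. Eliminate E.

E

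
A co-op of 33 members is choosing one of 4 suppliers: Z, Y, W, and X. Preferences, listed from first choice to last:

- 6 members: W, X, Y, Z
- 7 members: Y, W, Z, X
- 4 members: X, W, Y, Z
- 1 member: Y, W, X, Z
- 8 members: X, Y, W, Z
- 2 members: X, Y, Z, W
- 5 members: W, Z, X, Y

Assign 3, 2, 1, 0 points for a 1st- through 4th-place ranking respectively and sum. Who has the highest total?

Z: 6·0 + 7·1 + 4·0 + 1·0 + 8·0 + 2·1 + 5·2 = 19
Y: 6·1 + 7·3 + 4·1 + 1·3 + 8·2 + 2·2 + 5·0 = 54
W: 6·3 + 7·2 + 4·2 + 1·2 + 8·1 + 2·0 + 5·3 = 65
X: 6·2 + 7·0 + 4·3 + 1·1 + 8·3 + 2·3 + 5·1 = 60
W has the highest Borda score (65).

W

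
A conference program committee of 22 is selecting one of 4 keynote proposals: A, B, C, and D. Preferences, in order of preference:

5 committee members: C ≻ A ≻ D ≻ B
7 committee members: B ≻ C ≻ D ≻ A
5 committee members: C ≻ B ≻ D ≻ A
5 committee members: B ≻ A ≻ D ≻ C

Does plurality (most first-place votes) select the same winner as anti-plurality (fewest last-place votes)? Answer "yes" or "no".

no

Plurality — first-place votes: A 0, B 12, C 10, D 0. Winner: B.
Anti-plurality — last-place votes: A 12, B 5, C 5, D 0. Winner: D.
The two methods disagree.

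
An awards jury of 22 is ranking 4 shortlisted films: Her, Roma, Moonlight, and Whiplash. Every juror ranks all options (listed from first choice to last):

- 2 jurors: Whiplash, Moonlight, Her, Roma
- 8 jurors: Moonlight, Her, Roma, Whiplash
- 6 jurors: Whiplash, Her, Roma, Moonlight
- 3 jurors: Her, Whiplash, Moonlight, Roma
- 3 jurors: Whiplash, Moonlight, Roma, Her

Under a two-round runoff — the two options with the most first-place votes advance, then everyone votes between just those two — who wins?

Round 1 first-place votes: Her 3, Roma 0, Moonlight 8, Whiplash 11.
Whiplash and Moonlight advance.
Runoff: Whiplash is preferred to Moonlight by 14 voters; Moonlight by 8.
Whiplash wins the runoff.

Whiplash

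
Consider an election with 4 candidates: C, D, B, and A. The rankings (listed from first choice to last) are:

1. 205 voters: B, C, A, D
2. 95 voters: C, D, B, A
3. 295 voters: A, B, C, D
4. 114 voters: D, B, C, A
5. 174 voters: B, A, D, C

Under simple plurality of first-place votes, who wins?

B

First-place votes: C 95, D 114, B 379, A 295.
B has the most first-place votes.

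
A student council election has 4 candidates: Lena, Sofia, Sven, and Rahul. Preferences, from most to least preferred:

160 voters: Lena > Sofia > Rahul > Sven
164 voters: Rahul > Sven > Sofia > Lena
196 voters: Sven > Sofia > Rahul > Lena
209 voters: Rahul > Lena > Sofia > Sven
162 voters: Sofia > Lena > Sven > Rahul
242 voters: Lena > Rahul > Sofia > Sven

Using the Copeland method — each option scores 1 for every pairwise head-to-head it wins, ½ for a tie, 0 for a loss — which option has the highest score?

Rahul

Lena: beats Sofia and Sven; loses to Rahul → score 2.
Sofia: beats Sven; loses to Lena and Rahul → score 1.
Sven: loses to Lena, Sofia, and Rahul → score 0.
Rahul: beats Lena, Sofia, and Sven → score 3.
Rahul has the best pairwise record.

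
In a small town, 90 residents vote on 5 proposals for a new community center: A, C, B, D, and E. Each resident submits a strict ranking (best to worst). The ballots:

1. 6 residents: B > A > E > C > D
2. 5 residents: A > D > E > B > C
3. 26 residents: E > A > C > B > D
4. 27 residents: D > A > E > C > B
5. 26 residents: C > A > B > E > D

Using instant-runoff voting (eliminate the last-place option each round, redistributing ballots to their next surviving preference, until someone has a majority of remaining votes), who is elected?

Round 1: A 5, C 26, B 6, D 27, E 26. Eliminate A.
Round 2: C 26, B 6, D 32, E 26. Eliminate B.
Round 3: C 26, D 32, E 32. Eliminate C.
Round 4: D 32, E 58. E has a majority.

E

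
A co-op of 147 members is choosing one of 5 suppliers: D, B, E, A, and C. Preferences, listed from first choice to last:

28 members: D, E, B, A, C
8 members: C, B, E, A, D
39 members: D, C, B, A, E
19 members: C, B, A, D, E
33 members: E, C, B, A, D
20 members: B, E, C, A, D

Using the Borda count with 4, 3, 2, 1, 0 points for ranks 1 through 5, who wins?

C

D: 28·4 + 8·0 + 39·4 + 19·1 + 33·0 + 20·0 = 287
B: 28·2 + 8·3 + 39·2 + 19·3 + 33·2 + 20·4 = 361
E: 28·3 + 8·2 + 39·0 + 19·0 + 33·4 + 20·3 = 292
A: 28·1 + 8·1 + 39·1 + 19·2 + 33·1 + 20·1 = 166
C: 28·0 + 8·4 + 39·3 + 19·4 + 33·3 + 20·2 = 364
C has the highest Borda score (364).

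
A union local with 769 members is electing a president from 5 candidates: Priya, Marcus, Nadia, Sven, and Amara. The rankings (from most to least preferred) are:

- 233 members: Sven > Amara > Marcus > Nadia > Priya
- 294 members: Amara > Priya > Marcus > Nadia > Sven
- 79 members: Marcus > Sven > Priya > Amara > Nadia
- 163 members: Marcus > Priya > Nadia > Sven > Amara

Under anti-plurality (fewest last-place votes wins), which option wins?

Marcus

Last-place votes: Priya 233, Marcus 0, Nadia 79, Sven 294, Amara 163.
Marcus is ranked last by the fewest voters, so Marcus wins.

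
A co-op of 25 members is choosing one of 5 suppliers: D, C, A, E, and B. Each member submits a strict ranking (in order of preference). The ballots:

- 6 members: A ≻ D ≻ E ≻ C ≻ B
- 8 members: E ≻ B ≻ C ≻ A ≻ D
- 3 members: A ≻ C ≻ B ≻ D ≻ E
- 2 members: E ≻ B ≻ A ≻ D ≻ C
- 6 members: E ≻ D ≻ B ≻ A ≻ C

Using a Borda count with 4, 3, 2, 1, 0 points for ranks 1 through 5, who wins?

E

D: 6·3 + 8·0 + 3·1 + 2·1 + 6·3 = 41
C: 6·1 + 8·2 + 3·3 + 2·0 + 6·0 = 31
A: 6·4 + 8·1 + 3·4 + 2·2 + 6·1 = 54
E: 6·2 + 8·4 + 3·0 + 2·4 + 6·4 = 76
B: 6·0 + 8·3 + 3·2 + 2·3 + 6·2 = 48
E has the highest Borda score (76).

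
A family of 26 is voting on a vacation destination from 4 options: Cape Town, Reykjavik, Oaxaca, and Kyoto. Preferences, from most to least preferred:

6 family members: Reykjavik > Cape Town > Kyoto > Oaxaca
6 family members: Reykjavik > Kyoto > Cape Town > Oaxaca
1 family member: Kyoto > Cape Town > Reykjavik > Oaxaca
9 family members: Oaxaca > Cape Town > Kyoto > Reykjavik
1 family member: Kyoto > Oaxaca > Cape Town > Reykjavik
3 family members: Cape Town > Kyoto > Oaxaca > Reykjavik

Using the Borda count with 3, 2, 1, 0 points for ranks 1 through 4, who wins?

Cape Town: 6·2 + 6·1 + 1·2 + 9·2 + 1·1 + 3·3 = 48
Reykjavik: 6·3 + 6·3 + 1·1 + 9·0 + 1·0 + 3·0 = 37
Oaxaca: 6·0 + 6·0 + 1·0 + 9·3 + 1·2 + 3·1 = 32
Kyoto: 6·1 + 6·2 + 1·3 + 9·1 + 1·3 + 3·2 = 39
Cape Town has the highest Borda score (48).

Cape Town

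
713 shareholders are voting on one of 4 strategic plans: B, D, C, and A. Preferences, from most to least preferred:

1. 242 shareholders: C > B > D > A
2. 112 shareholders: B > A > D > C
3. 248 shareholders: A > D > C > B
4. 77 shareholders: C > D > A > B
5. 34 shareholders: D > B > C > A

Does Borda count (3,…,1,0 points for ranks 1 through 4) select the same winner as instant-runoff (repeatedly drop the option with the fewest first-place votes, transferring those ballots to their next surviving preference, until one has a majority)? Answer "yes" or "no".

Borda — scores: B 888, D 1106, C 1239, A 1045. Winner: C.
Instant-runoff — R1 B 112, D 34, C 319, A 248 (D out); R2 B 146, C 319, A 248 (B out); R3 C 353, A 360 (A winner). Winner: A.
The two methods disagree.

no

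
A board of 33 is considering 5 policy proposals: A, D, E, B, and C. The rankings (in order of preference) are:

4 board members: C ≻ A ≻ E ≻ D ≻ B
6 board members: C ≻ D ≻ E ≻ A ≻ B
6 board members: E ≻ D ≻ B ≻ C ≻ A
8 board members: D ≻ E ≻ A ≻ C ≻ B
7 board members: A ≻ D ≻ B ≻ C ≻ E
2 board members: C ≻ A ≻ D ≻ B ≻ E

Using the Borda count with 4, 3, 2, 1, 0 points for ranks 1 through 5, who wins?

A: 4·3 + 6·1 + 6·0 + 8·2 + 7·4 + 2·3 = 68
D: 4·1 + 6·3 + 6·3 + 8·4 + 7·3 + 2·2 = 97
E: 4·2 + 6·2 + 6·4 + 8·3 + 7·0 + 2·0 = 68
B: 4·0 + 6·0 + 6·2 + 8·0 + 7·2 + 2·1 = 28
C: 4·4 + 6·4 + 6·1 + 8·1 + 7·1 + 2·4 = 69
D has the highest Borda score (97).

D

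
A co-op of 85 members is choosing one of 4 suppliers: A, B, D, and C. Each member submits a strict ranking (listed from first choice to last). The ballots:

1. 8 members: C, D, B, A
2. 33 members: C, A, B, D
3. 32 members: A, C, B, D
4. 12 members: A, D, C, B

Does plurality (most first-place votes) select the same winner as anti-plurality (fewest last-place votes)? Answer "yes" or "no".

Plurality — first-place votes: A 44, B 0, D 0, C 41. Winner: A.
Anti-plurality — last-place votes: A 8, B 12, D 65, C 0. Winner: C.
The two methods disagree.

no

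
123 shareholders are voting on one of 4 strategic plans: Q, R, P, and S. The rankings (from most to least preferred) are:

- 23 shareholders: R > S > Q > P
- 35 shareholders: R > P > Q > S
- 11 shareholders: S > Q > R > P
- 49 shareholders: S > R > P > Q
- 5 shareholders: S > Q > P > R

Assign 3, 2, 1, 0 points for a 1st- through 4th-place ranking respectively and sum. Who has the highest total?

Q: 23·1 + 35·1 + 11·2 + 49·0 + 5·2 = 90
R: 23·3 + 35·3 + 11·1 + 49·2 + 5·0 = 283
P: 23·0 + 35·2 + 11·0 + 49·1 + 5·1 = 124
S: 23·2 + 35·0 + 11·3 + 49·3 + 5·3 = 241
R has the highest Borda score (283).

R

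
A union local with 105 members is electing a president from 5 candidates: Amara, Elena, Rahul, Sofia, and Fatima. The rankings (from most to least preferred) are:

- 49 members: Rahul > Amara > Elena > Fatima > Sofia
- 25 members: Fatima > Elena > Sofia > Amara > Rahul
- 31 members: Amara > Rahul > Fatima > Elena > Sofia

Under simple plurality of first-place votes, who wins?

Rahul

First-place votes: Amara 31, Elena 0, Rahul 49, Sofia 0, Fatima 25.
Rahul has the most first-place votes.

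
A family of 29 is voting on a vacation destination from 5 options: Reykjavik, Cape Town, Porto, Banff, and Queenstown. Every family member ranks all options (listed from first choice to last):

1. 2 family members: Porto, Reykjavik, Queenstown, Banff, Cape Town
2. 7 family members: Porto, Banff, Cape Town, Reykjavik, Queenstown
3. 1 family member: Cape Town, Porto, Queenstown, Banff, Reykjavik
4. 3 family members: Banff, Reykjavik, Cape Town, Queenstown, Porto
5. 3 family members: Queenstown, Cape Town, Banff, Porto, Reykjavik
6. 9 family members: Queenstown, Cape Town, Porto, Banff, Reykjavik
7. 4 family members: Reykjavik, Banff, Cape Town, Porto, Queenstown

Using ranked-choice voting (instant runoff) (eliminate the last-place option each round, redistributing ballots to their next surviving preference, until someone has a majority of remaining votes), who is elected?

Queenstown

Round 1: Reykjavik 4, Cape Town 1, Porto 9, Banff 3, Queenstown 12. Eliminate Cape Town.
Round 2: Reykjavik 4, Porto 10, Banff 3, Queenstown 12. Eliminate Banff.
Round 3: Reykjavik 7, Porto 10, Queenstown 12. Eliminate Reykjavik.
Round 4: Porto 14, Queenstown 15. Queenstown has a majority.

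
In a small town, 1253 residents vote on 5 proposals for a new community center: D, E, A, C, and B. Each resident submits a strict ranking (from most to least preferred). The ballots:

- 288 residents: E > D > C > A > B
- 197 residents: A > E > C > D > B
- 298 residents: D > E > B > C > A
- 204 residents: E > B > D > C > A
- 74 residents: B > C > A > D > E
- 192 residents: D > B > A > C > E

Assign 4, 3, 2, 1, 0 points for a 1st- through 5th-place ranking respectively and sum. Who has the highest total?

D

D: 288·3 + 197·1 + 298·4 + 204·2 + 74·1 + 192·4 = 3503
E: 288·4 + 197·3 + 298·3 + 204·4 + 74·0 + 192·0 = 3453
A: 288·1 + 197·4 + 298·0 + 204·0 + 74·2 + 192·2 = 1608
C: 288·2 + 197·2 + 298·1 + 204·1 + 74·3 + 192·1 = 1886
B: 288·0 + 197·0 + 298·2 + 204·3 + 74·4 + 192·3 = 2080
D has the highest Borda score (3503).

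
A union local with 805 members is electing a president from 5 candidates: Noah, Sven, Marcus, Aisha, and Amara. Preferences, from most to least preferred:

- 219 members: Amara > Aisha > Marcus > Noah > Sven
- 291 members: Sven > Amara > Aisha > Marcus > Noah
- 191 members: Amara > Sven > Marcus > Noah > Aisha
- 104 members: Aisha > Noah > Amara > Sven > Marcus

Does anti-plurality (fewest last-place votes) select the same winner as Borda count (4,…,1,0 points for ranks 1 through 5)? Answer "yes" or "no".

yes

Anti-plurality — last-place votes: Noah 291, Sven 219, Marcus 104, Aisha 191, Amara 0. Winner: Amara.
Borda — scores: Noah 722, Sven 1841, Marcus 1111, Aisha 1655, Amara 2721. Winner: Amara.
The two methods agree.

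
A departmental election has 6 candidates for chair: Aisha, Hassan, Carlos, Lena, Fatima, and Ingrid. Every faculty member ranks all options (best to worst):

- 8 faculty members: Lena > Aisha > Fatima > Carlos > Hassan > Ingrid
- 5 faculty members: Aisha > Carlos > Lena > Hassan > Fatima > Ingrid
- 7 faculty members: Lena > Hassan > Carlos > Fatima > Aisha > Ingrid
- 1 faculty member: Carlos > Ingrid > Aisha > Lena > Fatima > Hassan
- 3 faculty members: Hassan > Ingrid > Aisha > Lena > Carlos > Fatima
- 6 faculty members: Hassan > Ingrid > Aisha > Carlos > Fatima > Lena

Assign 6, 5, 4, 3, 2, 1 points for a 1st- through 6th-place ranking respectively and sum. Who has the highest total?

Lena

Aisha: 8·5 + 5·6 + 7·2 + 1·4 + 3·4 + 6·4 = 124
Hassan: 8·2 + 5·3 + 7·5 + 1·1 + 3·6 + 6·6 = 121
Carlos: 8·3 + 5·5 + 7·4 + 1·6 + 3·2 + 6·3 = 107
Lena: 8·6 + 5·4 + 7·6 + 1·3 + 3·3 + 6·1 = 128
Fatima: 8·4 + 5·2 + 7·3 + 1·2 + 3·1 + 6·2 = 80
Ingrid: 8·1 + 5·1 + 7·1 + 1·5 + 3·5 + 6·5 = 70
Lena has the highest Borda score (128).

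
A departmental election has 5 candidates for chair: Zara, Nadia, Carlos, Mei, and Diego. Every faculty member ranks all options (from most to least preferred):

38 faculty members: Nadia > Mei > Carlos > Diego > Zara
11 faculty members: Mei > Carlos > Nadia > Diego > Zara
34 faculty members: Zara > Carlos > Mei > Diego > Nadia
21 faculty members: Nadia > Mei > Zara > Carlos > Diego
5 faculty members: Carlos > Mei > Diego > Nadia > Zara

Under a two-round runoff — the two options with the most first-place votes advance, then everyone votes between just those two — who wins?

Round 1 first-place votes: Zara 34, Nadia 59, Carlos 5, Mei 11, Diego 0.
Nadia and Zara advance.
Runoff: Nadia is preferred to Zara by 75 voters; Zara by 34.
Nadia wins the runoff.

Nadia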